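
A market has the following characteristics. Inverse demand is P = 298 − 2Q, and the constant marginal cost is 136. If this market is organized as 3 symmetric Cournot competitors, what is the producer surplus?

PS = 2460.375

With 3 symmetric Cournot firms, each firm's FOC gives 298 − 8q = 136, so q = 20.25, Q = 3·20.25 = 60.75, and P = 176.5.
PS = (176.5 − 136)·60.75 = 2460.375.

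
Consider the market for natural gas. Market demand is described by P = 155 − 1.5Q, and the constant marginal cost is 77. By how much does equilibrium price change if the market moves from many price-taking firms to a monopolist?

Under competition P = MC = 77, so Q = (155 − 77)/1.5 = 52.
The monopolist equates marginal revenue to marginal cost: 155 − 3Q = 77, so Q = 26. From demand, P = 116.
Change in equilibrium price: 116 − 77 = 39.

P rises by 39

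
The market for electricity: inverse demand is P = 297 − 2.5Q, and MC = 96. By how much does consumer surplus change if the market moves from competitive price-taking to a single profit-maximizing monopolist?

Competitive firms price at marginal cost: P = 96, giving Q = 80.4.
CS = ½·(297 − 96)·80.4 = 8080.2.
A monopolist chooses Q where MR = MC. MR = 297 − 5Q; setting this equal to 96 gives Q = 40.2 and P = 196.5.
CS = ½·(297 − 196.5)·40.2 = 2020.05.
Change in consumer surplus: 2020.05 − 8080.2 = −6060.15.

CS falls by 6060.15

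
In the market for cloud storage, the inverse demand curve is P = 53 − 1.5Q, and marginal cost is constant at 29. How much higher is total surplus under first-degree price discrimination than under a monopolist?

A monopolist chooses Q where MR = MC. MR = 53 − 3Q; setting this equal to 29 gives Q = 8 and P = 41.
CS = ½·(53 − 41)·8 = 48; PS = (41 − 29)·8 = 96; TS = 144.
A perfectly discriminating monopolist sells every unit with P(Q) ≥ MC(Q), so output equals the competitive quantity Q = 16. Each buyer pays their reservation price, so CS = 0 and the firm captures all surplus.
TS = 192 (equal to competitive TS).
Change in total surplus: 192 − 144 = 48.

TS rises by 48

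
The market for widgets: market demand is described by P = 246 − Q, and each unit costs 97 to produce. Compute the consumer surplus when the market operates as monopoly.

The monopolist equates marginal revenue to marginal cost: 246 − 2Q = 97, so Q = 74.5. From demand, P = 171.5.
CS = ½·(246 − 171.5)·74.5 = 2775.125.

CS = 2775.125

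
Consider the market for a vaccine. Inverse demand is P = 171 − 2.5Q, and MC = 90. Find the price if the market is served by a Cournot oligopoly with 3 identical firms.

P = 110.25

With 3 symmetric Cournot firms, each firm's FOC gives 171 − 10q = 90, so q = 8.1, Q = 3·8.1 = 24.3, and P = 110.25.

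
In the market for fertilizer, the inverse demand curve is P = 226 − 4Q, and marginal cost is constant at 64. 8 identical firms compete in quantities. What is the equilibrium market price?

Cournot with 8 identical firms: the symmetric best-response condition is 226 − 36q = 64. Each firm produces q = 4.5, total output Q = 36, price P = 82.

P = 82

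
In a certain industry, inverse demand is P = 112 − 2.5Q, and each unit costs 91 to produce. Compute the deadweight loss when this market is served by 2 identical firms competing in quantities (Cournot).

DWL = 9.8

Under competition P = MC = 91, so Q = (112 − 91)/2.5 = 8.4.
With 2 symmetric Cournot firms, each firm's FOC gives 112 − 7.5q = 91, so q = 2.8, Q = 2·2.8 = 5.6, and P = 98.
DWL is the triangle between Q = 5.6 and Q = 8.4: ½·(8.4 − 5.6)·(98 − 91) = 9.8.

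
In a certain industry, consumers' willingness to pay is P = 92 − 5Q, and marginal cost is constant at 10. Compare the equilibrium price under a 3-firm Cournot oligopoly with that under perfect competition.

In a 3-firm Cournot equilibrium, symmetry and the first-order condition give q = (92 − 10)/(20) = 4.1. So Q = 12.3 and P = 30.5.
Competitive firms price at marginal cost: P = 10, giving Q = 16.4.

Cournot: P = 30.5; Competition: P = 10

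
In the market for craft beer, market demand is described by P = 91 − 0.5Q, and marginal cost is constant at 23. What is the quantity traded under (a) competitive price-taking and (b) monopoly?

Competition: Q = 136; Monopoly: Q = 68

Under competition P = MC = 23, so Q = (91 − 23)/0.5 = 136.
Monopoly sets MR = MC: 91 − Q = 23 ⇒ Q = 68, P = 91 − 0.5·68 = 57.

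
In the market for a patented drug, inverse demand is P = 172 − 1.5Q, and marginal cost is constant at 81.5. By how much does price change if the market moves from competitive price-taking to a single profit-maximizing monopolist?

P rises by 45.25

Perfect competition: P = MC = 81.5, so 172 − 1.5Q = 81.5 and Q = 181/3.
A monopolist chooses Q where MR = MC. MR = 172 − 3Q; setting this equal to 81.5 gives Q = 181/6 and P = 126.75.
Change in price: 126.75 − 81.5 = 45.25.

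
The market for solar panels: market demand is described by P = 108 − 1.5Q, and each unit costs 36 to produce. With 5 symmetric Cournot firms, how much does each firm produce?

q_i = 8

With 5 symmetric Cournot firms, each firm's FOC gives 108 − 9q = 36, so q = 8, Q = 5·8 = 40, and P = 48.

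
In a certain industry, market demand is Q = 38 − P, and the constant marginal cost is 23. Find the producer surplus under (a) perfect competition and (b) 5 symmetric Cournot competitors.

Inverting demand: P = 38 − Q.
Perfect competition: P = MC = 23, so 38 − Q = 23 and Q = 15.
PS = (23 − 23)·15 = 0.
In a 5-firm Cournot equilibrium, symmetry and the first-order condition give q = (38 − 23)/(6) = 2.5. So Q = 12.5 and P = 25.5.
PS = (25.5 − 23)·12.5 = 31.25.

Competition: PS = 0; Cournot: PS = 31.25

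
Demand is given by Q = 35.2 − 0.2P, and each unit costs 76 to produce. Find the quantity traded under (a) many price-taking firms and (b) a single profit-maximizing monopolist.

Competition: Q = 20; Monopoly: Q = 10

Inverting demand: P = 176 − 5Q.
Under competition P = MC = 76, so Q = (176 − 76)/5 = 20.
The monopolist equates marginal revenue to marginal cost: 176 − 10Q = 76, so Q = 10. From demand, P = 126.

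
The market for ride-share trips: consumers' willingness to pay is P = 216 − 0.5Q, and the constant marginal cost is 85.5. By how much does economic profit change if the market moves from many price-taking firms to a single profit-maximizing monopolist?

Economic profit rises by 8515.125

Competitive firms price at marginal cost: P = 85.5, giving Q = 261.
Profit = (85.5 − 85.5)·261 = 0.
The monopolist equates marginal revenue to marginal cost: 216 − Q = 85.5, so Q = 130.5. From demand, P = 150.75.
Profit = (150.75 − 85.5)·130.5 = 8515.125.
Change in economic profit: 8515.125 − 0 = 8515.125.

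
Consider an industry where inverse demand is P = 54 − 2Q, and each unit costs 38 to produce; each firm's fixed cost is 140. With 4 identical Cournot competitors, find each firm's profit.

π_i = −134.88

Cournot with 4 identical firms: the symmetric best-response condition is 54 − 10q = 38. Each firm produces q = 1.6, total output Q = 6.4, price P = 41.2.
Each firm's profit = (41.2 − 38)·1.6 − 140 = −134.88.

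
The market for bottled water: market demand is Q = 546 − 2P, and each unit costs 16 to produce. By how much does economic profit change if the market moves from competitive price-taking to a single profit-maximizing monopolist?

Economic profit rises by 33024.5

Inverting demand: P = 273 − 0.5Q.
Under competition P = MC = 16, so Q = (273 − 16)/0.5 = 514.
Profit = (16 − 16)·514 = 0.
The monopolist equates marginal revenue to marginal cost: 273 − Q = 16, so Q = 257. From demand, P = 144.5.
Profit = (144.5 − 16)·257 = 33024.5.
Change in economic profit: 33024.5 − 0 = 33024.5.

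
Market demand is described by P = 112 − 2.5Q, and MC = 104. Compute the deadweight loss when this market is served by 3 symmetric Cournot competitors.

DWL = 0.8

Under competition P = MC = 104, so Q = (112 − 104)/2.5 = 3.2.
Cournot with 3 identical firms: the symmetric best-response condition is 112 − 10q = 104. Each firm produces q = 0.8, total output Q = 2.4, price P = 106.
DWL is the triangle between Q = 2.4 and Q = 3.2: ½·(3.2 − 2.4)·(106 − 104) = 0.8.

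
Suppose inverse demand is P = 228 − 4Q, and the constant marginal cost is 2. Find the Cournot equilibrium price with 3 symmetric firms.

With 3 symmetric Cournot firms, each firm's FOC gives 228 − 16q = 2, so q = 14.125, Q = 3·14.125 = 42.375, and P = 58.5.

P = 58.5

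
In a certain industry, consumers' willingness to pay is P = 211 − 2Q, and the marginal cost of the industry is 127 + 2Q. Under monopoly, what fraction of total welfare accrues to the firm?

A monopolist chooses Q where MR = MC. MR = 211 − 4Q; setting this equal to 127 + 2Q gives Q = 14 and P = 183.
CS = ½·(211 − 183)·14 = 196.
PS = P·Q − VC(Q) = 183·14 − (127·14 + ½·2·14²) = 588.
Share captured = PS/TS = 588/784 = 0.75.

PS/TS = 0.75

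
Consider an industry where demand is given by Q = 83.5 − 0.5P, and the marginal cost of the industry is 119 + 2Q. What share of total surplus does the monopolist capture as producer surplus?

Inverting demand: P = 167 − 2Q.
The monopolist equates marginal revenue to marginal cost: 167 − 4Q = 119 + 2Q, so Q = 8. From demand, P = 151.
CS = ½·(167 − 151)·8 = 64.
PS = P·Q − VC(Q) = 151·8 − (119·8 + ½·2·8²) = 192.
Share captured = PS/TS = 192/256 = 0.75.

PS/TS = 0.75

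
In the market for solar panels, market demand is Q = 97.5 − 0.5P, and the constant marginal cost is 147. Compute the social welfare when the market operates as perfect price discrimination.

Inverting demand: P = 195 − 2Q.
With perfect price discrimination, output is the efficient level Q = 24 (where demand meets MC), but every buyer pays their willingness to pay: CS = 0 and PS = total surplus.
TS = 576 (equal to competitive TS).

TS = 576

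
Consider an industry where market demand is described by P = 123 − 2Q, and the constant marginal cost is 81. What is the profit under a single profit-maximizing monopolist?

A monopolist chooses Q where MR = MC. MR = 123 − 4Q; setting this equal to 81 gives Q = 10.5 and P = 102.
Profit = (102 − 81)·10.5 = 220.5.

Profit = 220.5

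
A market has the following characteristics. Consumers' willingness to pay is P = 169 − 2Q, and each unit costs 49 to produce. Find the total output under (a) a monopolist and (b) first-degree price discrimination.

Monopoly: Q = 30; Perfect PD: Q = 60

A monopolist chooses Q where MR = MC. MR = 169 − 4Q; setting this equal to 49 gives Q = 30 and P = 109.
With perfect price discrimination, output is the efficient level Q = 60 (where demand meets MC), but every buyer pays their willingness to pay: CS = 0 and PS = total surplus.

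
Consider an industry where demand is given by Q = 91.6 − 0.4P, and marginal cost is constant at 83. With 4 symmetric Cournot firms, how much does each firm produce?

q_i = 11.68

Inverting demand: P = 229 − 2.5Q.
In a 4-firm Cournot equilibrium, symmetry and the first-order condition give q = (229 − 83)/(12.5) = 11.68. So Q = 46.72 and P = 112.2.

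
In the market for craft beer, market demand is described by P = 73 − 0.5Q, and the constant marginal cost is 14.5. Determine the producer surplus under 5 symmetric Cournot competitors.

PS = 950.625

In a 5-firm Cournot equilibrium, symmetry and the first-order condition give q = (73 − 14.5)/(3) = 19.5. So Q = 97.5 and P = 24.25.
PS = (24.25 − 14.5)·97.5 = 950.625.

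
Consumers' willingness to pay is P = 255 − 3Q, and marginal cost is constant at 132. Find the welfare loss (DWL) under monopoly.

Competitive firms price at marginal cost: P = 132, giving Q = 41.
The monopolist equates marginal revenue to marginal cost: 255 − 6Q = 132, so Q = 20.5. From demand, P = 193.5.
DWL is the triangle between Q = 20.5 and Q = 41: ½·(41 − 20.5)·(193.5 − 132) = 630.375.

DWL = 630.375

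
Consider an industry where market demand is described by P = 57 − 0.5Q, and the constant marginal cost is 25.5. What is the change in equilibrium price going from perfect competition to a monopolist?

Competitive firms price at marginal cost: P = 25.5, giving Q = 63.
The monopolist equates marginal revenue to marginal cost: 57 − Q = 25.5, so Q = 31.5. From demand, P = 41.25.
Change in equilibrium price: 41.25 − 25.5 = 15.75.

P rises by 15.75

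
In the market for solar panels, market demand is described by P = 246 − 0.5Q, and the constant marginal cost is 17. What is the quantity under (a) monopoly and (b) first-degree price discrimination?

Monopoly: Q = 229; Perfect PD: Q = 458

A monopolist chooses Q where MR = MC. MR = 246 − Q; setting this equal to 17 gives Q = 229 and P = 131.5.
Under first-degree price discrimination the firm charges each unit its demand price and produces up to where P = MC, i.e. Q = 458. Consumer surplus is zero; producer surplus equals total surplus.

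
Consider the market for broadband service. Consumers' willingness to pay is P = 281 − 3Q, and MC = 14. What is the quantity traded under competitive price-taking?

Under competition P = MC = 14, so Q = (281 − 14)/3 = 89.

Q = 89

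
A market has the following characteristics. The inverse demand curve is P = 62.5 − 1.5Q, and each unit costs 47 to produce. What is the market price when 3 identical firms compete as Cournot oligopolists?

With 3 symmetric Cournot firms, each firm's FOC gives 62.5 − 6q = 47, so q = 31/12, Q = 3·31/12 = 7.75, and P = 50.875.

P = 50.875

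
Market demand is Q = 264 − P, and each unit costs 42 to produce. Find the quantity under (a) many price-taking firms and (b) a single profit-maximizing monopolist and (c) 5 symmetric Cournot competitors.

Inverting demand: P = 264 − Q.
Competitive firms price at marginal cost: P = 42, giving Q = 222.
A monopolist chooses Q where MR = MC. MR = 264 − 2Q; setting this equal to 42 gives Q = 111 and P = 153.
With 5 symmetric Cournot firms, each firm's FOC gives 264 − 6q = 42, so q = 37, Q = 5·37 = 185, and P = 79.

Competition: Q = 222; Monopoly: Q = 111; Cournot: Q = 185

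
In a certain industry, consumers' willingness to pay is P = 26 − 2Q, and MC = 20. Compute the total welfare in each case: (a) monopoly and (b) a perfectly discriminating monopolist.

A monopolist chooses Q where MR = MC. MR = 26 − 4Q; setting this equal to 20 gives Q = 1.5 and P = 23.
CS = ½·(26 − 23)·1.5 = 2.25; PS = (23 − 20)·1.5 = 4.5; TS = 6.75.
A perfectly discriminating monopolist sells every unit with P(Q) ≥ MC(Q), so output equals the competitive quantity Q = 3. Each buyer pays their reservation price, so CS = 0 and the firm captures all surplus.
TS = 9 (equal to competitive TS).

Monopoly: TS = 6.75; Perfect PD: TS = 9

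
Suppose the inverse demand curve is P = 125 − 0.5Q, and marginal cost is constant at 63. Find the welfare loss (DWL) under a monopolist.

DWL = 961

Perfect competition: P = MC = 63, so 125 − 0.5Q = 63 and Q = 124.
Monopoly sets MR = MC: 125 − Q = 63 ⇒ Q = 62, P = 125 − 0.5·62 = 94.
DWL is the triangle between Q = 62 and Q = 124: ½·(124 − 62)·(94 − 63) = 961.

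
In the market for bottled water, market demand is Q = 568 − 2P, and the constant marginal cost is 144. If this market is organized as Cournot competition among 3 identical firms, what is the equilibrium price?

P = 179

Inverting demand: P = 284 − 0.5Q.
In a 3-firm Cournot equilibrium, symmetry and the first-order condition give q = (284 − 144)/(2) = 70. So Q = 210 and P = 179.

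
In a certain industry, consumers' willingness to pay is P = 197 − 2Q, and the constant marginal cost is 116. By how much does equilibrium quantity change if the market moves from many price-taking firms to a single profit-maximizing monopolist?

Q falls by 20.25

Under competition P = MC = 116, so Q = (197 − 116)/2 = 40.5.
The monopolist equates marginal revenue to marginal cost: 197 − 4Q = 116, so Q = 20.25. From demand, P = 156.5.
Change in equilibrium quantity: 20.25 − 40.5 = −20.25.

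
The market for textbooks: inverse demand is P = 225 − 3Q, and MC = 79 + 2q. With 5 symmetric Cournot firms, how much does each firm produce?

q_i = 7.3

With 5 symmetric Cournot firms, each firm's FOC gives 225 − 18q = 79 + 2q, so q = 7.3, Q = 5·7.3 = 36.5, and P = 115.5.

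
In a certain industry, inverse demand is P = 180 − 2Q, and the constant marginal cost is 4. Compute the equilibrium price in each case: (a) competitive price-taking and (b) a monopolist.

Competition: P = 4; Monopoly: P = 92

Under competition P = MC = 4, so Q = (180 − 4)/2 = 88.
Monopoly sets MR = MC: 180 − 4Q = 4 ⇒ Q = 44, P = 180 − 2·44 = 92.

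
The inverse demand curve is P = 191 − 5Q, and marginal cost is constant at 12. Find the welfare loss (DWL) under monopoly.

Perfect competition: P = MC = 12, so 191 − 5Q = 12 and Q = 35.8.
Monopoly sets MR = MC: 191 − 10Q = 12 ⇒ Q = 17.9, P = 191 − 5·17.9 = 101.5.
DWL is the triangle between Q = 17.9 and Q = 35.8: ½·(35.8 − 17.9)·(101.5 − 12) = 801.025.

DWL = 801.025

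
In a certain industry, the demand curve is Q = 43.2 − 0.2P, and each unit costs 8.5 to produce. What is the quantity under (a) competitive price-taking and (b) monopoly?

Competition: Q = 41.5; Monopoly: Q = 20.75

Inverting demand: P = 216 − 5Q.
Under competition P = MC = 8.5, so Q = (216 − 8.5)/5 = 41.5.
Monopoly sets MR = MC: 216 − 10Q = 8.5 ⇒ Q = 20.75, P = 216 − 5·20.75 = 112.25.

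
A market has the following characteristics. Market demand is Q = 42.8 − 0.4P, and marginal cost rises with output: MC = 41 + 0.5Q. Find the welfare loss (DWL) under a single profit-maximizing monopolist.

Inverting demand: P = 107 − 2.5Q.
Competitive equilibrium sets price equal to marginal cost: 107 − 2.5Q = 41 + 0.5Q, so Q = 22 and P = 52.
A monopolist chooses Q where MR = MC. MR = 107 − 5Q; setting this equal to 41 + 0.5Q gives Q = 12 and P = 77.
CS = ½·(107 − 52)·22 = 605; PS = (52·22 − 41·22 − ½·0.5·22²) = 121; TS = 726.
CS = ½·(107 − 77)·12 = 180; PS = (77·12 − 41·12 − ½·0.5·12²) = 396; TS = 576.
DWL = 726 − 576 = 150.

DWL = 150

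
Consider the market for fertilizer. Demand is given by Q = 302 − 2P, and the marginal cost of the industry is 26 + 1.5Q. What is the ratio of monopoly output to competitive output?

Inverting demand: P = 151 − 0.5Q.
The monopolist equates marginal revenue to marginal cost: 151 − Q = 26 + 1.5Q, so Q = 50. From demand, P = 126.
Competitive equilibrium sets price equal to marginal cost: 151 − 0.5Q = 26 + 1.5Q, so Q = 62.5 and P = 119.75.
Ratio Q_m/Q_c = 50/62.5 = 0.8.

Q_m/Q_c = 0.8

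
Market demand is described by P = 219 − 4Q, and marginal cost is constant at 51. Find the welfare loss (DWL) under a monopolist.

DWL = 882

Under competition P = MC = 51, so Q = (219 − 51)/4 = 42.
Monopoly sets MR = MC: 219 − 8Q = 51 ⇒ Q = 21, P = 219 − 4·21 = 135.
DWL is the triangle between Q = 21 and Q = 42: ½·(42 − 21)·(135 − 51) = 882.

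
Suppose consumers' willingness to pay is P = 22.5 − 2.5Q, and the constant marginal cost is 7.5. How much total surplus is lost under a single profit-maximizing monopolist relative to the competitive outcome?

DWL = 11.25

Competitive firms price at marginal cost: P = 7.5, giving Q = 6.
The monopolist equates marginal revenue to marginal cost: 22.5 − 5Q = 7.5, so Q = 3. From demand, P = 15.
DWL is the triangle between Q = 3 and Q = 6: ½·(6 − 3)·(15 − 7.5) = 11.25.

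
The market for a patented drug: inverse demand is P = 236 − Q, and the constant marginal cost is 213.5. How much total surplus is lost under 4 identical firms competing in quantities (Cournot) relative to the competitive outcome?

Under competition P = MC = 213.5, so Q = (236 − 213.5)/1 = 22.5.
Cournot with 4 identical firms: the symmetric best-response condition is 236 − 5q = 213.5. Each firm produces q = 4.5, total output Q = 18, price P = 218.
DWL is the triangle between Q = 18 and Q = 22.5: ½·(22.5 − 18)·(218 − 213.5) = 10.125.

DWL = 10.125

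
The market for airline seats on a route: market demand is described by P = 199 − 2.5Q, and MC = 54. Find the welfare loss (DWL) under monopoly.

Under competition P = MC = 54, so Q = (199 − 54)/2.5 = 58.
The monopolist equates marginal revenue to marginal cost: 199 − 5Q = 54, so Q = 29. From demand, P = 126.5.
DWL is the triangle between Q = 29 and Q = 58: ½·(58 − 29)·(126.5 − 54) = 1051.25.

DWL = 1051.25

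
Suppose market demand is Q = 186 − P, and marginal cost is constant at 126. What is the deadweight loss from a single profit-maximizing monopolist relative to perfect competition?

DWL = 450

Inverting demand: P = 186 − Q.
Competitive firms price at marginal cost: P = 126, giving Q = 60.
The monopolist equates marginal revenue to marginal cost: 186 − 2Q = 126, so Q = 30. From demand, P = 156.
DWL is the triangle between Q = 30 and Q = 60: ½·(60 − 30)·(156 − 126) = 450.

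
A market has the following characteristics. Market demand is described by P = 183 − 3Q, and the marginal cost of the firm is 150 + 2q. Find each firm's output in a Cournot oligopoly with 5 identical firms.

q_i = 1.65

With 5 symmetric Cournot firms, each firm's FOC gives 183 − 18q = 150 + 2q, so q = 1.65, Q = 5·1.65 = 8.25, and P = 158.25.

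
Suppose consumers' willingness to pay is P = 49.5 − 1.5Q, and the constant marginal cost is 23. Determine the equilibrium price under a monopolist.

P = 36.25

A monopolist chooses Q where MR = MC. MR = 49.5 − 3Q; setting this equal to 23 gives Q = 53/6 and P = 36.25.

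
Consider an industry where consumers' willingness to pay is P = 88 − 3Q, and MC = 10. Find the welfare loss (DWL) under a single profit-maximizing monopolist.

DWL = 253.5

Competitive firms price at marginal cost: P = 10, giving Q = 26.
A monopolist chooses Q where MR = MC. MR = 88 − 6Q; setting this equal to 10 gives Q = 13 and P = 49.
DWL is the triangle between Q = 13 and Q = 26: ½·(26 − 13)·(49 − 10) = 253.5.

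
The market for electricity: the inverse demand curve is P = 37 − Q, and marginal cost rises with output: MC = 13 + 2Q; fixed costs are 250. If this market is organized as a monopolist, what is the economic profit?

Profit = −178

The monopolist equates marginal revenue to marginal cost: 37 − 2Q = 13 + 2Q, so Q = 6. From demand, P = 31.
Profit = 31·6 − (13·6 + ½·2·6²) − 250 = −178.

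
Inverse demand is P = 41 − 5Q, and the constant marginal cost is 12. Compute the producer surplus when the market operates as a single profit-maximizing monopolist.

PS = 42.05

A monopolist chooses Q where MR = MC. MR = 41 − 10Q; setting this equal to 12 gives Q = 2.9 and P = 26.5.
PS = (26.5 − 12)·2.9 = 42.05.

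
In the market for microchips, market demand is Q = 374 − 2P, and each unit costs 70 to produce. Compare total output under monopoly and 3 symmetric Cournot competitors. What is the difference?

Q rises by 58.5

Inverting demand: P = 187 − 0.5Q.
Monopoly sets MR = MC: 187 − Q = 70 ⇒ Q = 117, P = 187 − 0.5·117 = 128.5.
Cournot with 3 identical firms: the symmetric best-response condition is 187 − 2q = 70. Each firm produces q = 58.5, total output Q = 175.5, price P = 99.25.
Change in total output: 175.5 − 117 = 58.5.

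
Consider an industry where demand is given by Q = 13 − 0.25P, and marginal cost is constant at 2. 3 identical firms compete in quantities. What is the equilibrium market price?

Inverting demand: P = 52 − 4Q.
With 3 symmetric Cournot firms, each firm's FOC gives 52 − 16q = 2, so q = 3.125, Q = 3·3.125 = 9.375, and P = 14.5.

P = 14.5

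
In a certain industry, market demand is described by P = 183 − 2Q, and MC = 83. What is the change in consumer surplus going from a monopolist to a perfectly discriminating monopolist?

Monopoly sets MR = MC: 183 − 4Q = 83 ⇒ Q = 25, P = 183 − 2·25 = 133.
CS = ½·(183 − 133)·25 = 625.
With perfect price discrimination, output is the efficient level Q = 50 (where demand meets MC), but every buyer pays their willingness to pay: CS = 0 and PS = total surplus.
CS = 0.
Change in consumer surplus: 0 − 625 = −625.

CS falls by 625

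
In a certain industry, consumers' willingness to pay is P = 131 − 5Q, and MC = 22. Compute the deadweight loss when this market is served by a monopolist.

DWL = 297.025

Perfect competition: P = MC = 22, so 131 − 5Q = 22 and Q = 21.8.
Monopoly sets MR = MC: 131 − 10Q = 22 ⇒ Q = 10.9, P = 131 − 5·10.9 = 76.5.
DWL is the triangle between Q = 10.9 and Q = 21.8: ½·(21.8 − 10.9)·(76.5 − 22) = 297.025.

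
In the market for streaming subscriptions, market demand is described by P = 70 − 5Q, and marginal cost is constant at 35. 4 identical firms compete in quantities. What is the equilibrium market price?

In a 4-firm Cournot equilibrium, symmetry and the first-order condition give q = (70 − 35)/(25) = 1.4. So Q = 5.6 and P = 42.

P = 42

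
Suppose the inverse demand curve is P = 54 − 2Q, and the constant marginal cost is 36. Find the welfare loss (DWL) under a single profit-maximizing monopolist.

DWL = 20.25

Competitive firms price at marginal cost: P = 36, giving Q = 9.
Monopoly sets MR = MC: 54 − 4Q = 36 ⇒ Q = 4.5, P = 54 − 2·4.5 = 45.
DWL is the triangle between Q = 4.5 and Q = 9: ½·(9 − 4.5)·(45 − 36) = 20.25.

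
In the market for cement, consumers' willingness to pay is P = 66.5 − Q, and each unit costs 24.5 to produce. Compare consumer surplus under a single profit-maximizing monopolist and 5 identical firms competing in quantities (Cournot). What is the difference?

Monopoly sets MR = MC: 66.5 − 2Q = 24.5 ⇒ Q = 21, P = 66.5 − 21 = 45.5.
CS = ½·(66.5 − 45.5)·21 = 220.5.
Cournot with 5 identical firms: the symmetric best-response condition is 66.5 − 6q = 24.5. Each firm produces q = 7, total output Q = 35, price P = 31.5.
CS = ½·(66.5 − 31.5)·35 = 612.5.
Change in consumer surplus: 612.5 − 220.5 = 392.

CS rises by 392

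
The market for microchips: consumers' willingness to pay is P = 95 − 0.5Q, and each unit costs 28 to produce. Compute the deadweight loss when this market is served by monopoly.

DWL = 1122.25

Competitive firms price at marginal cost: P = 28, giving Q = 134.
The monopolist equates marginal revenue to marginal cost: 95 − Q = 28, so Q = 67. From demand, P = 61.5.
DWL is the triangle between Q = 67 and Q = 134: ½·(134 − 67)·(61.5 − 28) = 1122.25.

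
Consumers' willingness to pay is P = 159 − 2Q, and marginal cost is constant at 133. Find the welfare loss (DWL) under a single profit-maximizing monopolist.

Perfect competition: P = MC = 133, so 159 − 2Q = 133 and Q = 13.
Monopoly sets MR = MC: 159 − 4Q = 133 ⇒ Q = 6.5, P = 159 − 2·6.5 = 146.
DWL is the triangle between Q = 6.5 and Q = 13: ½·(13 − 6.5)·(146 − 133) = 42.25.

DWL = 42.25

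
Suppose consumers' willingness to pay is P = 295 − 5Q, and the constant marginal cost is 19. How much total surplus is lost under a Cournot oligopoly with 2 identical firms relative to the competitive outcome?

Competitive firms price at marginal cost: P = 19, giving Q = 55.2.
With 2 symmetric Cournot firms, each firm's FOC gives 295 − 15q = 19, so q = 18.4, Q = 2·18.4 = 36.8, and P = 111.
DWL is the triangle between Q = 36.8 and Q = 55.2: ½·(55.2 − 36.8)·(111 − 19) = 846.4.

DWL = 846.4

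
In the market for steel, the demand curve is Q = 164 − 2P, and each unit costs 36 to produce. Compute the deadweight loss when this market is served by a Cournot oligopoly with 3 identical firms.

Inverting demand: P = 82 − 0.5Q.
Under competition P = MC = 36, so Q = (82 − 36)/0.5 = 92.
Cournot with 3 identical firms: the symmetric best-response condition is 82 − 2q = 36. Each firm produces q = 23, total output Q = 69, price P = 47.5.
DWL is the triangle between Q = 69 and Q = 92: ½·(92 − 69)·(47.5 − 36) = 132.25.

DWL = 132.25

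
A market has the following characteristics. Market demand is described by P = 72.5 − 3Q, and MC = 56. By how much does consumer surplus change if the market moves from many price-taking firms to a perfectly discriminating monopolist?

Consumer surplus falls by 45.375

Perfect competition: P = MC = 56, so 72.5 − 3Q = 56 and Q = 5.5.
CS = ½·(72.5 − 56)·5.5 = 45.375.
With perfect price discrimination, output is the efficient level Q = 5.5 (where demand meets MC), but every buyer pays their willingness to pay: CS = 0 and PS = total surplus.
CS = 0.
Change in consumer surplus: 0 − 45.375 = −45.375.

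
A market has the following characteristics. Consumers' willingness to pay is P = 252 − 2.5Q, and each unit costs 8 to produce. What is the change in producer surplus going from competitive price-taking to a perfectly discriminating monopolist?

PS rises by 11907.2

Perfect competition: P = MC = 8, so 252 − 2.5Q = 8 and Q = 97.6.
PS = (8 − 8)·97.6 = 0.
With perfect price discrimination, output is the efficient level Q = 97.6 (where demand meets MC), but every buyer pays their willingness to pay: CS = 0 and PS = total surplus.
PS = ½·(252 − 8)·97.6 = 11907.2.
Change in producer surplus: 11907.2 − 0 = 11907.2.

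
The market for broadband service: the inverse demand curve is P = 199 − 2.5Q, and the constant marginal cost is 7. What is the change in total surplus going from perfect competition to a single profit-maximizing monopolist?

TS falls by 1843.2

Competitive firms price at marginal cost: P = 7, giving Q = 76.8.
CS = ½·(199 − 7)·76.8 = 7372.8; PS = (7 − 7)·76.8 = 0; TS = 7372.8.
The monopolist equates marginal revenue to marginal cost: 199 − 5Q = 7, so Q = 38.4. From demand, P = 103.
CS = ½·(199 − 103)·38.4 = 1843.2; PS = (103 − 7)·38.4 = 3686.4; TS = 5529.6.
Change in total surplus: 5529.6 − 7372.8 = −1843.2.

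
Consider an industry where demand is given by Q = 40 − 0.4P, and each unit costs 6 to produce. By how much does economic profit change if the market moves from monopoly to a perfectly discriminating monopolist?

Economic profit rises by 883.6

Inverting demand: P = 100 − 2.5Q.
Monopoly sets MR = MC: 100 − 5Q = 6 ⇒ Q = 18.8, P = 100 − 2.5·18.8 = 53.
Profit = (53 − 6)·18.8 = 883.6.
A perfectly discriminating monopolist sells every unit with P(Q) ≥ MC(Q), so output equals the competitive quantity Q = 37.6. Each buyer pays their reservation price, so CS = 0 and the firm captures all surplus.
PS equals the full surplus area, 1767.2. Profit = 1767.2 = 1767.2.
Change in economic profit: 1767.2 − 883.6 = 883.6.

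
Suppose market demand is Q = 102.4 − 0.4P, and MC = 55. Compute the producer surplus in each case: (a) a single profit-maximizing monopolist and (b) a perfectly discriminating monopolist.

Monopoly: PS = 4040.1; Perfect PD: PS = 8080.2

Inverting demand: P = 256 − 2.5Q.
The monopolist equates marginal revenue to marginal cost: 256 − 5Q = 55, so Q = 40.2. From demand, P = 155.5.
PS = (155.5 − 55)·40.2 = 4040.1.
A perfectly discriminating monopolist sells every unit with P(Q) ≥ MC(Q), so output equals the competitive quantity Q = 80.4. Each buyer pays their reservation price, so CS = 0 and the firm captures all surplus.
PS = ½·(256 − 55)·80.4 = 8080.2.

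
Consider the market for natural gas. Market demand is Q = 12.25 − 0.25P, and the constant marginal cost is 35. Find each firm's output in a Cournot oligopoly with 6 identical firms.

q_i = 0.5

Inverting demand: P = 49 − 4Q.
Cournot with 6 identical firms: the symmetric best-response condition is 49 − 28q = 35. Each firm produces q = 0.5, total output Q = 3, price P = 37.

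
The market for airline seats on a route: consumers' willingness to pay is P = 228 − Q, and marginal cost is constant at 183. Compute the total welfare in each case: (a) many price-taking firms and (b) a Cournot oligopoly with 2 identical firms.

Competition: TS = 1012.5; Cournot: TS = 900

Under competition P = MC = 183, so Q = (228 − 183)/1 = 45.
CS = ½·(228 − 183)·45 = 1012.5; PS = (183 − 183)·45 = 0; TS = 1012.5.
In a 2-firm Cournot equilibrium, symmetry and the first-order condition give q = (228 − 183)/(3) = 15. So Q = 30 and P = 198.
CS = ½·(228 − 198)·30 = 450; PS = (198 − 183)·30 = 450; TS = 900.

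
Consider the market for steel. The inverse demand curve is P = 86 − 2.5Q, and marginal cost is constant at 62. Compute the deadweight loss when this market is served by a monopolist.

DWL = 28.8

Perfect competition: P = MC = 62, so 86 − 2.5Q = 62 and Q = 9.6.
Monopoly sets MR = MC: 86 − 5Q = 62 ⇒ Q = 4.8, P = 86 − 2.5·4.8 = 74.
DWL is the triangle between Q = 4.8 and Q = 9.6: ½·(9.6 − 4.8)·(74 − 62) = 28.8.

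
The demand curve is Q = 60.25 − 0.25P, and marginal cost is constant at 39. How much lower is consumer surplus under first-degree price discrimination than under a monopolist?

CS falls by 1275.125

Inverting demand: P = 241 − 4Q.
The monopolist equates marginal revenue to marginal cost: 241 − 8Q = 39, so Q = 25.25. From demand, P = 140.
CS = ½·(241 − 140)·25.25 = 1275.125.
A perfectly discriminating monopolist sells every unit with P(Q) ≥ MC(Q), so output equals the competitive quantity Q = 50.5. Each buyer pays their reservation price, so CS = 0 and the firm captures all surplus.
CS = 0.
Change in consumer surplus: 0 − 1275.125 = −1275.125.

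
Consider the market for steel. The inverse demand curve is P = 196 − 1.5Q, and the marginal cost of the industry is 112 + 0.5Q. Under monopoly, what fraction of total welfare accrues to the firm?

PS/TS = 0.7

A monopolist chooses Q where MR = MC. MR = 196 − 3Q; setting this equal to 112 + 0.5Q gives Q = 24 and P = 160.
CS = ½·(196 − 160)·24 = 432.
PS = P·Q − VC(Q) = 160·24 − (112·24 + ½·0.5·24²) = 1008.
Share captured = PS/TS = 1008/1440 = 0.7.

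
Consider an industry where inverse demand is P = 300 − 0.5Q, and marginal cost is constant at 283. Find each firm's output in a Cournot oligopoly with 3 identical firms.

In a 3-firm Cournot equilibrium, symmetry and the first-order condition give q = (300 − 283)/(2) = 8.5. So Q = 25.5 and P = 287.25.

q_i = 8.5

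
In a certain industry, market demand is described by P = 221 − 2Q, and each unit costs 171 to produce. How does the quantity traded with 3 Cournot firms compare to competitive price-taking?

Cournot: Q = 18.75; Competition: Q = 25

In a 3-firm Cournot equilibrium, symmetry and the first-order condition give q = (221 − 171)/(8) = 6.25. So Q = 18.75 and P = 183.5.
Perfect competition: P = MC = 171, so 221 − 2Q = 171 and Q = 25.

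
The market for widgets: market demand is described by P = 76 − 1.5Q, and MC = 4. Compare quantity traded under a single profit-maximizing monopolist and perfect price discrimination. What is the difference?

The monopolist equates marginal revenue to marginal cost: 76 − 3Q = 4, so Q = 24. From demand, P = 40.
With perfect price discrimination, output is the efficient level Q = 48 (where demand meets MC), but every buyer pays their willingness to pay: CS = 0 and PS = total surplus.
Change in quantity traded: 48 − 24 = 24.

Quantity traded rises by 24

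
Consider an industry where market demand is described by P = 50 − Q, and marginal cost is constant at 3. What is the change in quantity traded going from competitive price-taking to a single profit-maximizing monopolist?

Perfect competition: P = MC = 3, so 50 − Q = 3 and Q = 47.
The monopolist equates marginal revenue to marginal cost: 50 − 2Q = 3, so Q = 23.5. From demand, P = 26.5.
Change in quantity traded: 23.5 − 47 = −23.5.

Q falls by 23.5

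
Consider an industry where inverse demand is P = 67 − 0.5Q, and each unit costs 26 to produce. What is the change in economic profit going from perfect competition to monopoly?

Economic profit rises by 840.5

Perfect competition: P = MC = 26, so 67 − 0.5Q = 26 and Q = 82.
Profit = (26 − 26)·82 = 0.
The monopolist equates marginal revenue to marginal cost: 67 − Q = 26, so Q = 41. From demand, P = 46.5.
Profit = (46.5 − 26)·41 = 840.5.
Change in economic profit: 840.5 − 0 = 840.5.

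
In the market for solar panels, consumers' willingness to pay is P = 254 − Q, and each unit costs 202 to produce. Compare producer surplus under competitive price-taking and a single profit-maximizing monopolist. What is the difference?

Producer surplus rises by 676

Perfect competition: P = MC = 202, so 254 − Q = 202 and Q = 52.
PS = (202 − 202)·52 = 0.
The monopolist equates marginal revenue to marginal cost: 254 − 2Q = 202, so Q = 26. From demand, P = 228.
PS = (228 − 202)·26 = 676.
Change in producer surplus: 676 − 0 = 676.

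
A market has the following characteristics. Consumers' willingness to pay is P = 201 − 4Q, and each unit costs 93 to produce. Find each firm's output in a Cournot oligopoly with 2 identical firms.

q_i = 9

In a 2-firm Cournot equilibrium, symmetry and the first-order condition give q = (201 − 93)/(12) = 9. So Q = 18 and P = 129.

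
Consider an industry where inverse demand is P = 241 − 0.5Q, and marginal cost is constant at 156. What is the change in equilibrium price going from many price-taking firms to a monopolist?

Perfect competition: P = MC = 156, so 241 − 0.5Q = 156 and Q = 170.
Monopoly sets MR = MC: 241 − Q = 156 ⇒ Q = 85, P = 241 − 0.5·85 = 198.5.
Change in equilibrium price: 198.5 − 156 = 42.5.

P rises by 42.5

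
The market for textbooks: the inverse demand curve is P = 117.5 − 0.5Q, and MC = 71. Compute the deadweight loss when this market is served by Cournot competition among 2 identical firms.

DWL = 240.25

Competitive firms price at marginal cost: P = 71, giving Q = 93.
In a 2-firm Cournot equilibrium, symmetry and the first-order condition give q = (117.5 − 71)/(1.5) = 31. So Q = 62 and P = 86.5.
DWL is the triangle between Q = 62 and Q = 93: ½·(93 − 62)·(86.5 − 71) = 240.25.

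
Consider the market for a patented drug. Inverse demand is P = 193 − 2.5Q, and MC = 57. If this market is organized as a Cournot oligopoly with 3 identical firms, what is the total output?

With 3 symmetric Cournot firms, each firm's FOC gives 193 − 10q = 57, so q = 13.6, Q = 3·13.6 = 40.8, and P = 91.

Q = 40.8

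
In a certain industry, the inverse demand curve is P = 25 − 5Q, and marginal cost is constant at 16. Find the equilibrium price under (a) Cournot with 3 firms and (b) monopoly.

With 3 symmetric Cournot firms, each firm's FOC gives 25 − 20q = 16, so q = 0.45, Q = 3·0.45 = 1.35, and P = 18.25.
The monopolist equates marginal revenue to marginal cost: 25 − 10Q = 16, so Q = 0.9. From demand, P = 20.5.

Cournot: P = 18.25; Monopoly: P = 20.5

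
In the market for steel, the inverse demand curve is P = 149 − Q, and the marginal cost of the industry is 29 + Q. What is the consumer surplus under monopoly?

CS = 800

The monopolist equates marginal revenue to marginal cost: 149 − 2Q = 29 + Q, so Q = 40. From demand, P = 109.
CS = ½·(149 − 109)·40 = 800.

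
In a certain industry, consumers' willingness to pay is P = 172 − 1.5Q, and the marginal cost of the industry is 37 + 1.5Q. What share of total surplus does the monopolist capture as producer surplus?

PS/TS = 0.75

Monopoly sets MR = MC: 172 − 3Q = 37 + 1.5Q ⇒ Q = 30, P = 172 − 1.5·30 = 127.
CS = ½·(172 − 127)·30 = 675.
PS = P·Q − VC(Q) = 127·30 − (37·30 + ½·1.5·30²) = 2025.
Share captured = PS/TS = 2025/2700 = 0.75.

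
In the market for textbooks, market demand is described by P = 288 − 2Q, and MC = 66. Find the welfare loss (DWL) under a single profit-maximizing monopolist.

DWL = 3080.25

Competitive firms price at marginal cost: P = 66, giving Q = 111.
A monopolist chooses Q where MR = MC. MR = 288 − 4Q; setting this equal to 66 gives Q = 55.5 and P = 177.
DWL is the triangle between Q = 55.5 and Q = 111: ½·(111 − 55.5)·(177 − 66) = 3080.25.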